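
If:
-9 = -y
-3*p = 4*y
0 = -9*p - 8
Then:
No Solution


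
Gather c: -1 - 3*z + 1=-3*z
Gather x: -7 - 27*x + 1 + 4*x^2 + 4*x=4*x^2 - 23*x - 6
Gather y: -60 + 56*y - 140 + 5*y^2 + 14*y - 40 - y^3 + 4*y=-y^3 + 5*y^2 + 74*y - 240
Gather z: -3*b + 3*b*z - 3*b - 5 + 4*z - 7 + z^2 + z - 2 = -6*b + z^2 + z*(3*b + 5) - 14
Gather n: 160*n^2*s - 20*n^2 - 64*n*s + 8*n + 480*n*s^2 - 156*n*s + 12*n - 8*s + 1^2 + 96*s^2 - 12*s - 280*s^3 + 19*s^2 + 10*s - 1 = n^2*(160*s - 20) + n*(480*s^2 - 220*s + 20) - 280*s^3 + 115*s^2 - 10*s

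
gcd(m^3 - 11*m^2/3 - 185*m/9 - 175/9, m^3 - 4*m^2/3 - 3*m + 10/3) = m + 5/3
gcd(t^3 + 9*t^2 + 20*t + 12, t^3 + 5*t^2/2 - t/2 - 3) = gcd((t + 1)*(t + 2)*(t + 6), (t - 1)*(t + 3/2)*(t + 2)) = t + 2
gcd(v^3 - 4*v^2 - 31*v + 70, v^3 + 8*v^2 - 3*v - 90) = v + 5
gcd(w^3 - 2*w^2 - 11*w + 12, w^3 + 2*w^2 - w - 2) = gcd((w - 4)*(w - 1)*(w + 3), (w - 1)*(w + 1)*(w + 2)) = w - 1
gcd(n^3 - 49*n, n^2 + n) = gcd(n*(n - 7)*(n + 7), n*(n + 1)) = n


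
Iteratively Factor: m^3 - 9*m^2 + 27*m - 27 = (m - 3)*(m^2 - 6*m + 9) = (m - 3)^2*(m - 3)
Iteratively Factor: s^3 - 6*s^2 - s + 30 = (s - 3)*(s^2 - 3*s - 10) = (s - 5)*(s - 3)*(s + 2)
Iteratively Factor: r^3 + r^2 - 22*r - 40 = (r + 4)*(r^2 - 3*r - 10) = (r - 5)*(r + 4)*(r + 2)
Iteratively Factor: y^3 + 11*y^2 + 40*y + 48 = (y + 4)*(y^2 + 7*y + 12) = (y + 4)^2*(y + 3)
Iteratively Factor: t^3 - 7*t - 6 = (t + 1)*(t^2 - t - 6) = (t - 3)*(t + 1)*(t + 2)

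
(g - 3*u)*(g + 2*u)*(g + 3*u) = g^3 + 2*g^2*u - 9*g*u^2 - 18*u^3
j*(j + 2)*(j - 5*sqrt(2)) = j^3 - 5*sqrt(2)*j^2 + 2*j^2 - 10*sqrt(2)*j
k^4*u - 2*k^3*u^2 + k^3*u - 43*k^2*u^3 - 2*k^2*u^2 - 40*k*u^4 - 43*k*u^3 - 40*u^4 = (k - 8*u)*(k + u)*(k + 5*u)*(k*u + u)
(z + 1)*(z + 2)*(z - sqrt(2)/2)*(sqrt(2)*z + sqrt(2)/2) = sqrt(2)*z^4 - z^3 + 7*sqrt(2)*z^3/2 - 7*z^2/2 + 7*sqrt(2)*z^2/2 - 7*z/2 + sqrt(2)*z - 1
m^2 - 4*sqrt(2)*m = m*(m - 4*sqrt(2))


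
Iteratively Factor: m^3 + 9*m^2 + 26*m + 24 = (m + 3)*(m^2 + 6*m + 8) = (m + 2)*(m + 3)*(m + 4)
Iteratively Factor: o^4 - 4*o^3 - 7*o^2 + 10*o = (o - 5)*(o^3 + o^2 - 2*o) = o*(o - 5)*(o^2 + o - 2) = o*(o - 5)*(o + 2)*(o - 1)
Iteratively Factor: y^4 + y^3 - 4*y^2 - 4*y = (y + 1)*(y^3 - 4*y) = (y + 1)*(y + 2)*(y^2 - 2*y) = (y - 2)*(y + 1)*(y + 2)*(y)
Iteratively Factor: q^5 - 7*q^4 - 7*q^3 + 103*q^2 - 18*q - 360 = (q - 4)*(q^4 - 3*q^3 - 19*q^2 + 27*q + 90) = (q - 4)*(q + 3)*(q^3 - 6*q^2 - q + 30) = (q - 5)*(q - 4)*(q + 3)*(q^2 - q - 6) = (q - 5)*(q - 4)*(q - 3)*(q + 3)*(q + 2)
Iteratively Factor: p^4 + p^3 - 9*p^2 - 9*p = (p)*(p^3 + p^2 - 9*p - 9) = p*(p - 3)*(p^2 + 4*p + 3) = p*(p - 3)*(p + 3)*(p + 1)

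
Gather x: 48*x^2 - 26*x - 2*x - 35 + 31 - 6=48*x^2 - 28*x - 10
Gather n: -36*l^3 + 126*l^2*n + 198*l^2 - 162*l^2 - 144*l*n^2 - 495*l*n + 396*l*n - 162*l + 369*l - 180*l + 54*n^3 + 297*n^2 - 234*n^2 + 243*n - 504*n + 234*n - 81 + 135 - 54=-36*l^3 + 36*l^2 + 27*l + 54*n^3 + n^2*(63 - 144*l) + n*(126*l^2 - 99*l - 27)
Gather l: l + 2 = l + 2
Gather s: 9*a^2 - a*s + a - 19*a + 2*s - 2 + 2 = 9*a^2 - 18*a + s*(2 - a)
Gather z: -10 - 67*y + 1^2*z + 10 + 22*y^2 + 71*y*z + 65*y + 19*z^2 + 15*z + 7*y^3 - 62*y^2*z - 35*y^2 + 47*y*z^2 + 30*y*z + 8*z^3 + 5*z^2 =7*y^3 - 13*y^2 - 2*y + 8*z^3 + z^2*(47*y + 24) + z*(-62*y^2 + 101*y + 16)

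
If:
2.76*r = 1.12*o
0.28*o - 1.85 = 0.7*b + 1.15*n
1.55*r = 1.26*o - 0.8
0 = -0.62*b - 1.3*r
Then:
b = -1.08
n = -0.64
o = 1.27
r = 0.51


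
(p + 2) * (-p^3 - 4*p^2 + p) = -p^4 - 6*p^3 - 7*p^2 + 2*p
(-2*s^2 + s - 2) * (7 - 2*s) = 4*s^3 - 16*s^2 + 11*s - 14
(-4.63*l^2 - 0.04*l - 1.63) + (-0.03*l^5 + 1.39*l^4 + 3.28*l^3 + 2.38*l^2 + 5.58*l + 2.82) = -0.03*l^5 + 1.39*l^4 + 3.28*l^3 - 2.25*l^2 + 5.54*l + 1.19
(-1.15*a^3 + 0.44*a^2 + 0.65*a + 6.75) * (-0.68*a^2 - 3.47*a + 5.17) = 0.782*a^5 + 3.6913*a^4 - 7.9143*a^3 - 4.5707*a^2 - 20.062*a + 34.8975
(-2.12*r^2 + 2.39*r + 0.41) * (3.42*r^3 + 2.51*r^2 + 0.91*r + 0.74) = -7.2504*r^5 + 2.8526*r^4 + 5.4719*r^3 + 1.6352*r^2 + 2.1417*r + 0.3034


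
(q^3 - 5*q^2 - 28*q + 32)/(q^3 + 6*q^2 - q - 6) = (q^2 - 4*q - 32)/(q^2 + 7*q + 6)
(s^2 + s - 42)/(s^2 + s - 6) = (s^2 + s - 42)/(s^2 + s - 6)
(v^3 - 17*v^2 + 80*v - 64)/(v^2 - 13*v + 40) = (v^2 - 9*v + 8)/(v - 5)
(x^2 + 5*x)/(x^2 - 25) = x/(x - 5)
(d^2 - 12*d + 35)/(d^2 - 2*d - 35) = (d - 5)/(d + 5)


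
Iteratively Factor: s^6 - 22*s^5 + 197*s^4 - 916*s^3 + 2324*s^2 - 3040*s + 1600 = (s - 2)*(s^5 - 20*s^4 + 157*s^3 - 602*s^2 + 1120*s - 800) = (s - 5)*(s - 2)*(s^4 - 15*s^3 + 82*s^2 - 192*s + 160) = (s - 5)^2*(s - 2)*(s^3 - 10*s^2 + 32*s - 32) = (s - 5)^2*(s - 4)*(s - 2)*(s^2 - 6*s + 8) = (s - 5)^2*(s - 4)*(s - 2)^2*(s - 4)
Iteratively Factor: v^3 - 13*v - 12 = (v - 4)*(v^2 + 4*v + 3) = (v - 4)*(v + 3)*(v + 1)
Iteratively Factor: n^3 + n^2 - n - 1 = (n + 1)*(n^2 - 1) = (n + 1)^2*(n - 1)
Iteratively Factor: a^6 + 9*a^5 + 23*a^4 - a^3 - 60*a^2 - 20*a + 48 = (a + 2)*(a^5 + 7*a^4 + 9*a^3 - 19*a^2 - 22*a + 24) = (a + 2)*(a + 3)*(a^4 + 4*a^3 - 3*a^2 - 10*a + 8) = (a + 2)^2*(a + 3)*(a^3 + 2*a^2 - 7*a + 4) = (a + 2)^2*(a + 3)*(a + 4)*(a^2 - 2*a + 1) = (a - 1)*(a + 2)^2*(a + 3)*(a + 4)*(a - 1)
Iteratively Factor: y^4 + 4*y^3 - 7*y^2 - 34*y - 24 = (y + 1)*(y^3 + 3*y^2 - 10*y - 24) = (y + 1)*(y + 2)*(y^2 + y - 12) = (y - 3)*(y + 1)*(y + 2)*(y + 4)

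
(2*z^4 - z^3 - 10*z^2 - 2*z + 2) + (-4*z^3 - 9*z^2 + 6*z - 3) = 2*z^4 - 5*z^3 - 19*z^2 + 4*z - 1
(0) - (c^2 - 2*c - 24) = -c^2 + 2*c + 24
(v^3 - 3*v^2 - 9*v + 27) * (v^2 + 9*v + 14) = v^5 + 6*v^4 - 22*v^3 - 96*v^2 + 117*v + 378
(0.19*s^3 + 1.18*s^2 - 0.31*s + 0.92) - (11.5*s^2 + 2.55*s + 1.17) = 0.19*s^3 - 10.32*s^2 - 2.86*s - 0.25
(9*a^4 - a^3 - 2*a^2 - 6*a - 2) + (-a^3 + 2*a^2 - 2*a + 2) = 9*a^4 - 2*a^3 - 8*a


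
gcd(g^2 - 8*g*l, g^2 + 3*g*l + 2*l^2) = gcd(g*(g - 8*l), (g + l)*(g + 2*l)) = 1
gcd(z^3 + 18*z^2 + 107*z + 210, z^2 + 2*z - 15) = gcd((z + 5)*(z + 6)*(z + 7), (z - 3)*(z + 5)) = z + 5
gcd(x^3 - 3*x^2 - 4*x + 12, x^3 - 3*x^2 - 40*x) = 1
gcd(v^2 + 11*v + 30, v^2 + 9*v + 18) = v + 6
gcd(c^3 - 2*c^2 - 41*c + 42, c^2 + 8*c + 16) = 1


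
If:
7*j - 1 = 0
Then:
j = 1/7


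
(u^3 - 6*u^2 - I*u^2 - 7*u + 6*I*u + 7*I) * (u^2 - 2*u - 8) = u^5 - 8*u^4 - I*u^4 - 3*u^3 + 8*I*u^3 + 62*u^2 + 3*I*u^2 + 56*u - 62*I*u - 56*I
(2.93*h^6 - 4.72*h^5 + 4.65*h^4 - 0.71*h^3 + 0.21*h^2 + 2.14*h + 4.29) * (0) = 0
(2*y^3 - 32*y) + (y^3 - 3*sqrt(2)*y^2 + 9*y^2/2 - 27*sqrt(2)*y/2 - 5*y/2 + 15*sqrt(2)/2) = 3*y^3 - 3*sqrt(2)*y^2 + 9*y^2/2 - 69*y/2 - 27*sqrt(2)*y/2 + 15*sqrt(2)/2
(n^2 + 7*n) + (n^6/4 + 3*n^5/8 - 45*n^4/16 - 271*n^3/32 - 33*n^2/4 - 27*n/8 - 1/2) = n^6/4 + 3*n^5/8 - 45*n^4/16 - 271*n^3/32 - 29*n^2/4 + 29*n/8 - 1/2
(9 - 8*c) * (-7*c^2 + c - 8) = 56*c^3 - 71*c^2 + 73*c - 72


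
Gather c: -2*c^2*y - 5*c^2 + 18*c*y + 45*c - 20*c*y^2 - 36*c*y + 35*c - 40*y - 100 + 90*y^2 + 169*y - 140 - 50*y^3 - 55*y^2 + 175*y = c^2*(-2*y - 5) + c*(-20*y^2 - 18*y + 80) - 50*y^3 + 35*y^2 + 304*y - 240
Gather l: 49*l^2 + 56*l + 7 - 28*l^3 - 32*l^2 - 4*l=-28*l^3 + 17*l^2 + 52*l + 7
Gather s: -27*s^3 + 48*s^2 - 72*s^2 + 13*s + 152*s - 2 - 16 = -27*s^3 - 24*s^2 + 165*s - 18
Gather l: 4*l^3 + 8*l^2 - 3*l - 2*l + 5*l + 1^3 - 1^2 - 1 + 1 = 4*l^3 + 8*l^2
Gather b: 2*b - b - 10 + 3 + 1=b - 6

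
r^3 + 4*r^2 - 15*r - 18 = (r - 3)*(r + 1)*(r + 6)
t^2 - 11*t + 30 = (t - 6)*(t - 5)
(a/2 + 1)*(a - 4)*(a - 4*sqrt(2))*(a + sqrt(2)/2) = a^4/2 - 7*sqrt(2)*a^3/4 - a^3 - 6*a^2 + 7*sqrt(2)*a^2/2 + 4*a + 14*sqrt(2)*a + 16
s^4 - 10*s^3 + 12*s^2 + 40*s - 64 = (s - 8)*(s - 2)^2*(s + 2)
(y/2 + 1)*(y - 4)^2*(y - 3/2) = y^4/2 - 15*y^3/4 + 9*y^2/2 + 16*y - 24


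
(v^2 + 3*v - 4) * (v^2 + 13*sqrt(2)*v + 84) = v^4 + 3*v^3 + 13*sqrt(2)*v^3 + 39*sqrt(2)*v^2 + 80*v^2 - 52*sqrt(2)*v + 252*v - 336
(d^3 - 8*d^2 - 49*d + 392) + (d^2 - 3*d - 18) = d^3 - 7*d^2 - 52*d + 374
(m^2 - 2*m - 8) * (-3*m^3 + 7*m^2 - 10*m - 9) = -3*m^5 + 13*m^4 - 45*m^2 + 98*m + 72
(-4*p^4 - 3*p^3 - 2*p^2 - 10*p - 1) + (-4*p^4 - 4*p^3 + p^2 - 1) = -8*p^4 - 7*p^3 - p^2 - 10*p - 2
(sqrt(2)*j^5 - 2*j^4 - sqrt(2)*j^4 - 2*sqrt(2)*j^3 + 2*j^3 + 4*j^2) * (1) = sqrt(2)*j^5 - 2*j^4 - sqrt(2)*j^4 - 2*sqrt(2)*j^3 + 2*j^3 + 4*j^2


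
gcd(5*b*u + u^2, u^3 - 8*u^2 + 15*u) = u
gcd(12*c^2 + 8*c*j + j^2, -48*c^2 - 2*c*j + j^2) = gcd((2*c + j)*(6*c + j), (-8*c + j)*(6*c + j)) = 6*c + j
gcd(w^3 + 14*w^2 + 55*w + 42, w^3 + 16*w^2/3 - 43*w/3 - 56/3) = w^2 + 8*w + 7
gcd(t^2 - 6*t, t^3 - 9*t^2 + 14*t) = t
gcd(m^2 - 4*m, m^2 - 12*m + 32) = m - 4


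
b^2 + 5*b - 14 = (b - 2)*(b + 7)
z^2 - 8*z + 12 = (z - 6)*(z - 2)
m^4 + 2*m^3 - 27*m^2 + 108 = (m - 3)^2*(m + 2)*(m + 6)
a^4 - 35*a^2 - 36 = (a - 6)*(a + 6)*(-I*a + 1)*(I*a + 1)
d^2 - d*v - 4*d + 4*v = (d - 4)*(d - v)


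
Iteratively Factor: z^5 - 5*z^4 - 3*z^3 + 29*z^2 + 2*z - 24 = (z + 1)*(z^4 - 6*z^3 + 3*z^2 + 26*z - 24) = (z - 3)*(z + 1)*(z^3 - 3*z^2 - 6*z + 8) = (z - 4)*(z - 3)*(z + 1)*(z^2 + z - 2) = (z - 4)*(z - 3)*(z + 1)*(z + 2)*(z - 1)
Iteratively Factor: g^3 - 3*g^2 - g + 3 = (g - 1)*(g^2 - 2*g - 3) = (g - 3)*(g - 1)*(g + 1)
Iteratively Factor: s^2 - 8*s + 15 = (s - 3)*(s - 5)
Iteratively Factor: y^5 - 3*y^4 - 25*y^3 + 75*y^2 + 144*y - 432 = (y - 3)*(y^4 - 25*y^2 + 144) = (y - 3)^2*(y^3 + 3*y^2 - 16*y - 48) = (y - 3)^2*(y + 3)*(y^2 - 16) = (y - 3)^2*(y + 3)*(y + 4)*(y - 4)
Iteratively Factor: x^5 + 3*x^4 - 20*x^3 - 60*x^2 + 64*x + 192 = (x + 2)*(x^4 + x^3 - 22*x^2 - 16*x + 96) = (x + 2)*(x + 3)*(x^3 - 2*x^2 - 16*x + 32) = (x - 2)*(x + 2)*(x + 3)*(x^2 - 16) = (x - 4)*(x - 2)*(x + 2)*(x + 3)*(x + 4)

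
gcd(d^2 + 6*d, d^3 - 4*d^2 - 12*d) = d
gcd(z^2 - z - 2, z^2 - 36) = 1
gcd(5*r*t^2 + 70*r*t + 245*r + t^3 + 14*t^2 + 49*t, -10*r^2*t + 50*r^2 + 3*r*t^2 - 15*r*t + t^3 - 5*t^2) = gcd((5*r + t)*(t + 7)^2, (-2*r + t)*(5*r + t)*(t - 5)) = 5*r + t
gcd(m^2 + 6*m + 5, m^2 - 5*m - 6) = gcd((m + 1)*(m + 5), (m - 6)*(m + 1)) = m + 1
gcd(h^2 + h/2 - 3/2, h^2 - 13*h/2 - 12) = h + 3/2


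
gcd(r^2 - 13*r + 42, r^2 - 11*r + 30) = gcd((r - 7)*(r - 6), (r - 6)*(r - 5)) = r - 6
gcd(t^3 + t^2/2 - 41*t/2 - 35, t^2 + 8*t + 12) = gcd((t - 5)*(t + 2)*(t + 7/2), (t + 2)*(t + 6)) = t + 2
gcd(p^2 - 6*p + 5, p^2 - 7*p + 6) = p - 1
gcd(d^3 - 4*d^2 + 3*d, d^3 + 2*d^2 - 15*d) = d^2 - 3*d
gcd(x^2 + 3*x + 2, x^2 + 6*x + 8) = x + 2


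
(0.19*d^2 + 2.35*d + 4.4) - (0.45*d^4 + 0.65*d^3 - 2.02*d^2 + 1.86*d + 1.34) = -0.45*d^4 - 0.65*d^3 + 2.21*d^2 + 0.49*d + 3.06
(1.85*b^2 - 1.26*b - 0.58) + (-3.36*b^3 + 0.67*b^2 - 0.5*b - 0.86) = -3.36*b^3 + 2.52*b^2 - 1.76*b - 1.44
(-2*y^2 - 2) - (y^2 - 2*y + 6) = -3*y^2 + 2*y - 8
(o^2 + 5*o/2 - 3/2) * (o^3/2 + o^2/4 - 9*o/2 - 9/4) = o^5/2 + 3*o^4/2 - 37*o^3/8 - 111*o^2/8 + 9*o/8 + 27/8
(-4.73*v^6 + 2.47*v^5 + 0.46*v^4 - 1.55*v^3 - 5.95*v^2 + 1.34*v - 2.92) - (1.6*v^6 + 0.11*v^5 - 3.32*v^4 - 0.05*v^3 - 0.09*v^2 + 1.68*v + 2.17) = -6.33*v^6 + 2.36*v^5 + 3.78*v^4 - 1.5*v^3 - 5.86*v^2 - 0.34*v - 5.09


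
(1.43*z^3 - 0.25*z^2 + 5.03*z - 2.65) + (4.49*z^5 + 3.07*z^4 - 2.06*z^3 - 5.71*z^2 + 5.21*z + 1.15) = 4.49*z^5 + 3.07*z^4 - 0.63*z^3 - 5.96*z^2 + 10.24*z - 1.5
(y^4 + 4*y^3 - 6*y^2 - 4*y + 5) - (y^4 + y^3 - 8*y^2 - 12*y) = 3*y^3 + 2*y^2 + 8*y + 5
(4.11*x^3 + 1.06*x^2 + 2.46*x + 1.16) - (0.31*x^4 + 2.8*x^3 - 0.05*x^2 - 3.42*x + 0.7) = -0.31*x^4 + 1.31*x^3 + 1.11*x^2 + 5.88*x + 0.46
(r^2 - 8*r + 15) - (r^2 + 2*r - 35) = 50 - 10*r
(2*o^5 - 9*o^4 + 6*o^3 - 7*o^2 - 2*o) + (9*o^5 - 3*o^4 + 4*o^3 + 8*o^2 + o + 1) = 11*o^5 - 12*o^4 + 10*o^3 + o^2 - o + 1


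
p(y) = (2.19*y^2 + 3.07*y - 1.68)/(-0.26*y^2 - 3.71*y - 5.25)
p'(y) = (0.52*y + 3.71)*(2.19*y^2 + 3.07*y - 1.68)/(-0.26*y^2 - 3.71*y - 5.25)^2 + (4.38*y + 3.07)/(-0.26*y^2 - 3.71*y - 5.25)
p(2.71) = -1.32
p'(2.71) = -0.48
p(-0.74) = 1.04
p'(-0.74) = -1.24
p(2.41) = -1.17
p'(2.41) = -0.50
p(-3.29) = 2.88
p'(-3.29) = -1.35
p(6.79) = -2.83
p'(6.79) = -0.29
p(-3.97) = 3.84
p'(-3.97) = -1.49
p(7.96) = -3.15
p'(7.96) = -0.26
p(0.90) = -0.32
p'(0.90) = -0.64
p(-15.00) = -54.94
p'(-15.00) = -20.01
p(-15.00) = -54.94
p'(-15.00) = -20.01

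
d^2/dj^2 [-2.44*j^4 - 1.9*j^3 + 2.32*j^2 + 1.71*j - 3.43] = -29.28*j^2 - 11.4*j + 4.64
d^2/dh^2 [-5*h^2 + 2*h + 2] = -10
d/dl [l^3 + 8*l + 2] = 3*l^2 + 8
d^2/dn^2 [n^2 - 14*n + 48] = 2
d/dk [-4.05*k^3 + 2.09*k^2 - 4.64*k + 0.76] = -12.15*k^2 + 4.18*k - 4.64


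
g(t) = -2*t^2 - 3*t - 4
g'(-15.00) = 57.00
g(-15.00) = -409.00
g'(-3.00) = 9.00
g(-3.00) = -13.00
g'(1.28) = -8.12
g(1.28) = -11.12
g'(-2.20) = 5.80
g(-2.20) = -7.08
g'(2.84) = -14.36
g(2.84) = -28.65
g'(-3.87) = 12.48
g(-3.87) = -22.34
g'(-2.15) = 5.60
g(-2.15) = -6.80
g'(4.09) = -19.36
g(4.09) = -49.73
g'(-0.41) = -1.36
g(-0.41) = -3.11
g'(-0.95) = 0.80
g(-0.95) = -2.96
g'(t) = -4*t - 3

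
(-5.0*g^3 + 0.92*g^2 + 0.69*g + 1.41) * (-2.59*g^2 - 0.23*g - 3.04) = 12.95*g^5 - 1.2328*g^4 + 13.2013*g^3 - 6.6074*g^2 - 2.4219*g - 4.2864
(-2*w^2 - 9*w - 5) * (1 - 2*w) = 4*w^3 + 16*w^2 + w - 5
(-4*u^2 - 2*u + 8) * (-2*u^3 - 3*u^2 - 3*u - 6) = 8*u^5 + 16*u^4 + 2*u^3 + 6*u^2 - 12*u - 48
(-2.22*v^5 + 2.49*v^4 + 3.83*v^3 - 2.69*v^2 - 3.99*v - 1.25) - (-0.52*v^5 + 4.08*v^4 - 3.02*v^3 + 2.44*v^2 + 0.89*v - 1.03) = -1.7*v^5 - 1.59*v^4 + 6.85*v^3 - 5.13*v^2 - 4.88*v - 0.22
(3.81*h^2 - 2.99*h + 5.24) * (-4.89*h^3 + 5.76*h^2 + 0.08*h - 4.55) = -18.6309*h^5 + 36.5667*h^4 - 42.5412*h^3 + 12.6077*h^2 + 14.0237*h - 23.842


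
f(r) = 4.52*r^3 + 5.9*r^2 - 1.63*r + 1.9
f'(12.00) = 2092.61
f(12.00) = 8642.50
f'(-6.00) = 415.73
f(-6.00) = -752.24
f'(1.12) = 28.60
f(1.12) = 13.83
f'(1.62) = 53.07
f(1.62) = 33.96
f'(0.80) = 16.49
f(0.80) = 6.69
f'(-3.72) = 142.12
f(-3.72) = -143.07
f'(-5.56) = 351.95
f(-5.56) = -583.54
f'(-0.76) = -2.77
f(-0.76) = 4.56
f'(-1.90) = 24.90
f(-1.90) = -4.71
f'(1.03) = 24.91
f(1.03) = 11.42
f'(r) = 13.56*r^2 + 11.8*r - 1.63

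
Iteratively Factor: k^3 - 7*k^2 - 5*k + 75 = (k - 5)*(k^2 - 2*k - 15) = (k - 5)*(k + 3)*(k - 5)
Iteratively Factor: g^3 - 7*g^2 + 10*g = (g - 2)*(g^2 - 5*g) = (g - 5)*(g - 2)*(g)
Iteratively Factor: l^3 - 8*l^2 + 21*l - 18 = (l - 3)*(l^2 - 5*l + 6) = (l - 3)*(l - 2)*(l - 3)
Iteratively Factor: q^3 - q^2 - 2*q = (q + 1)*(q^2 - 2*q) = q*(q + 1)*(q - 2)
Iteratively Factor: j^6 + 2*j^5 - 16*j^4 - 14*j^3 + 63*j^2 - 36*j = (j)*(j^5 + 2*j^4 - 16*j^3 - 14*j^2 + 63*j - 36) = j*(j + 3)*(j^4 - j^3 - 13*j^2 + 25*j - 12) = j*(j - 1)*(j + 3)*(j^3 - 13*j + 12) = j*(j - 1)^2*(j + 3)*(j^2 + j - 12) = j*(j - 1)^2*(j + 3)*(j + 4)*(j - 3)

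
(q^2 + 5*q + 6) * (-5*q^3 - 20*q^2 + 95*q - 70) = -5*q^5 - 45*q^4 - 35*q^3 + 285*q^2 + 220*q - 420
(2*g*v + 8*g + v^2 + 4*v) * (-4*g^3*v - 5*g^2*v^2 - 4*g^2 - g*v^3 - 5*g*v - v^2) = -8*g^4*v^2 - 32*g^4*v - 14*g^3*v^3 - 56*g^3*v^2 - 8*g^3*v - 32*g^3 - 7*g^2*v^4 - 28*g^2*v^3 - 14*g^2*v^2 - 56*g^2*v - g*v^5 - 4*g*v^4 - 7*g*v^3 - 28*g*v^2 - v^4 - 4*v^3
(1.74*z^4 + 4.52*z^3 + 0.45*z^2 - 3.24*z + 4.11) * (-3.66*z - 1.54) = -6.3684*z^5 - 19.2228*z^4 - 8.6078*z^3 + 11.1654*z^2 - 10.053*z - 6.3294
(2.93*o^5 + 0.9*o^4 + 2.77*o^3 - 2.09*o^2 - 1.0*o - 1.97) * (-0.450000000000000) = -1.3185*o^5 - 0.405*o^4 - 1.2465*o^3 + 0.9405*o^2 + 0.45*o + 0.8865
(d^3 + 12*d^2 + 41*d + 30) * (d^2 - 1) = d^5 + 12*d^4 + 40*d^3 + 18*d^2 - 41*d - 30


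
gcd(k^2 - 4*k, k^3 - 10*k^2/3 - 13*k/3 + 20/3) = k - 4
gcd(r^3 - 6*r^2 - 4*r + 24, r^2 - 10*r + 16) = r - 2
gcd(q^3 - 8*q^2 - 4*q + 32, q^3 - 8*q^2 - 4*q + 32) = q^3 - 8*q^2 - 4*q + 32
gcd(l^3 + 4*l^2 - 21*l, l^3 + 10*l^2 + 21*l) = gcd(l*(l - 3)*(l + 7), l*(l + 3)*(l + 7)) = l^2 + 7*l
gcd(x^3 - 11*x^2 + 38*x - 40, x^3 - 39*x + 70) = x^2 - 7*x + 10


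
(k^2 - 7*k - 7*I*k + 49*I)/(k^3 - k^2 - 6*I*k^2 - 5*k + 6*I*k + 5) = (k^2 - 7*k*(1 + I) + 49*I)/(k^3 - k^2*(1 + 6*I) + k*(-5 + 6*I) + 5)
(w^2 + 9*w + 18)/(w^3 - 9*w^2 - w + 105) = (w + 6)/(w^2 - 12*w + 35)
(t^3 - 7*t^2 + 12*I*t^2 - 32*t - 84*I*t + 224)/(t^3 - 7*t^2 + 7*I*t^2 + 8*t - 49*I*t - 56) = (t + 4*I)/(t - I)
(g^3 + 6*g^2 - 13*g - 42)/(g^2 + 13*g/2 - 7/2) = 2*(g^2 - g - 6)/(2*g - 1)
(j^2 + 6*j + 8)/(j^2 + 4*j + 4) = (j + 4)/(j + 2)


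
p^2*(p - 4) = p^3 - 4*p^2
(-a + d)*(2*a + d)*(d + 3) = -2*a^2*d - 6*a^2 + a*d^2 + 3*a*d + d^3 + 3*d^2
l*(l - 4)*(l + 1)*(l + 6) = l^4 + 3*l^3 - 22*l^2 - 24*l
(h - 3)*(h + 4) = h^2 + h - 12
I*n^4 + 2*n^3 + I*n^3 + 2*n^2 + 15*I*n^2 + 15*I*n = n*(n - 5*I)*(n + 3*I)*(I*n + I)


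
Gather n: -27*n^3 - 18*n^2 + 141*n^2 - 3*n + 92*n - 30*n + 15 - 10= -27*n^3 + 123*n^2 + 59*n + 5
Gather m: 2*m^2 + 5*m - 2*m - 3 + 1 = 2*m^2 + 3*m - 2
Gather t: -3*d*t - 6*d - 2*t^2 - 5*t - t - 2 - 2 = -6*d - 2*t^2 + t*(-3*d - 6) - 4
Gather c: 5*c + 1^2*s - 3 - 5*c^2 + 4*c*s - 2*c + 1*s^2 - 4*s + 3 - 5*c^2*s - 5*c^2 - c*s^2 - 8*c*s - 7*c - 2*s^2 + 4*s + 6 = c^2*(-5*s - 10) + c*(-s^2 - 4*s - 4) - s^2 + s + 6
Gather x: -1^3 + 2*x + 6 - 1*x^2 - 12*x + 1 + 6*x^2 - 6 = 5*x^2 - 10*x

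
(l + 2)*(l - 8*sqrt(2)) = l^2 - 8*sqrt(2)*l + 2*l - 16*sqrt(2)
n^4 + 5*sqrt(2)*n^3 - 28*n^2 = n^2*(n - 2*sqrt(2))*(n + 7*sqrt(2))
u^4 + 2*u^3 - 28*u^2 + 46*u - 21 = (u - 3)*(u - 1)^2*(u + 7)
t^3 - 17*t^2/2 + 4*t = t*(t - 8)*(t - 1/2)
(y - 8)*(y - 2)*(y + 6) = y^3 - 4*y^2 - 44*y + 96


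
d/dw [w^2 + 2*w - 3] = 2*w + 2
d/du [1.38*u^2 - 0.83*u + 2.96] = 2.76*u - 0.83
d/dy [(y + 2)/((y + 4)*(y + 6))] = (-y^2 - 4*y + 4)/(y^4 + 20*y^3 + 148*y^2 + 480*y + 576)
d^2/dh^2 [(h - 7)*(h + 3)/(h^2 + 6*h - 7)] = 4*(-5*h^3 - 21*h^2 - 231*h - 511)/(h^6 + 18*h^5 + 87*h^4 - 36*h^3 - 609*h^2 + 882*h - 343)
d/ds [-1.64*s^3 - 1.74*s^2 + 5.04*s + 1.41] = -4.92*s^2 - 3.48*s + 5.04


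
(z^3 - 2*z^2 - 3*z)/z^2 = z - 2 - 3/z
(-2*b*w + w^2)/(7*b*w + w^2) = (-2*b + w)/(7*b + w)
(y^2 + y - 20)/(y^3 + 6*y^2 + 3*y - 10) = (y - 4)/(y^2 + y - 2)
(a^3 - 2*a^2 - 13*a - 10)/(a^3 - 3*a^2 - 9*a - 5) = (a + 2)/(a + 1)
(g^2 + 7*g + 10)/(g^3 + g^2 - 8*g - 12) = (g + 5)/(g^2 - g - 6)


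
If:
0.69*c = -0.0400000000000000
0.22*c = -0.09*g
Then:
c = -0.06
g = 0.14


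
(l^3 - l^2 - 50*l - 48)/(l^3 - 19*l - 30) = (-l^3 + l^2 + 50*l + 48)/(-l^3 + 19*l + 30)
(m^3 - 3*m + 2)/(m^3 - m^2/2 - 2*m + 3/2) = 2*(m + 2)/(2*m + 3)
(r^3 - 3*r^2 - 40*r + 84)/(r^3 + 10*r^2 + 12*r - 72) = (r - 7)/(r + 6)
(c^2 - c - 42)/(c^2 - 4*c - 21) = (c + 6)/(c + 3)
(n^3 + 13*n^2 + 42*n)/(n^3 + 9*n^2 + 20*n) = (n^2 + 13*n + 42)/(n^2 + 9*n + 20)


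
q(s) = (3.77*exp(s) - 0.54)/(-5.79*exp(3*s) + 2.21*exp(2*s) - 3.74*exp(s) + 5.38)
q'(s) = (3.77*exp(s) - 0.54)*(17.37*exp(3*s) - 4.42*exp(2*s) + 3.74*exp(s))/(-5.79*exp(3*s) + 2.21*exp(2*s) - 3.74*exp(s) + 5.38)^2 + 3.77*exp(s)/(-5.79*exp(3*s) + 2.21*exp(2*s) - 3.74*exp(s) + 5.38) = (43.6566*exp(3*s) - 17.7115*exp(2*s) + 2.3868*exp(s) + 18.263)*exp(s)/(33.5241*exp(6*s) - 25.5918*exp(5*s) + 48.1933*exp(4*s) - 78.8312*exp(3*s) + 37.7672*exp(2*s) - 40.2424*exp(s) + 28.9444)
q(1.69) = -0.02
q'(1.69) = 0.05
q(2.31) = -0.01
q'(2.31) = 0.01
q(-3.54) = -0.08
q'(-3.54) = 0.02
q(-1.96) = -0.00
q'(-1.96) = 0.11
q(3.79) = -0.00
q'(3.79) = 0.00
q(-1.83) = 0.01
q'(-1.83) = 0.13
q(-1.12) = 0.16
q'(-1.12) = 0.35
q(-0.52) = 0.63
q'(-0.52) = 1.81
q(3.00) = 0.00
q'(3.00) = 0.00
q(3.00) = 0.00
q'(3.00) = 0.00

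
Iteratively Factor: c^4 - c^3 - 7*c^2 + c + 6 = (c - 3)*(c^3 + 2*c^2 - c - 2) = (c - 3)*(c + 2)*(c^2 - 1) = (c - 3)*(c + 1)*(c + 2)*(c - 1)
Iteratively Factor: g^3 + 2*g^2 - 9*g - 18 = (g + 2)*(g^2 - 9) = (g - 3)*(g + 2)*(g + 3)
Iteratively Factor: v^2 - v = (v - 1)*(v)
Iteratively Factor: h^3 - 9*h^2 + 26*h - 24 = (h - 2)*(h^2 - 7*h + 12) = (h - 4)*(h - 2)*(h - 3)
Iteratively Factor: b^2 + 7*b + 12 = (b + 3)*(b + 4)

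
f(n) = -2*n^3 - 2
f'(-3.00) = -54.00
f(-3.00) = 52.00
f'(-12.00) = -864.00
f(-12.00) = 3454.00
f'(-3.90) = -91.26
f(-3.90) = 116.64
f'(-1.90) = -21.66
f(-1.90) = 11.72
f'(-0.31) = -0.58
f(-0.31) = -1.94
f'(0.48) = -1.38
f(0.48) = -2.22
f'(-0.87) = -4.54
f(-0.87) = -0.68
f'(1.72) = -17.75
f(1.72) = -12.18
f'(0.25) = -0.38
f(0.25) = -2.03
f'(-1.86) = -20.76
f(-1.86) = 10.87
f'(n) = -6*n^2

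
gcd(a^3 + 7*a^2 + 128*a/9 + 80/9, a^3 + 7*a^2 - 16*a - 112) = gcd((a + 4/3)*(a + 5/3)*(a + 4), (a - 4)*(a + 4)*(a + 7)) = a + 4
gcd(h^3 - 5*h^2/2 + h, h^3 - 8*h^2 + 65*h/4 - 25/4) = h - 1/2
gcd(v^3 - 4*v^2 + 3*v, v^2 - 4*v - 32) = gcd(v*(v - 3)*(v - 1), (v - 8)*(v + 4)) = 1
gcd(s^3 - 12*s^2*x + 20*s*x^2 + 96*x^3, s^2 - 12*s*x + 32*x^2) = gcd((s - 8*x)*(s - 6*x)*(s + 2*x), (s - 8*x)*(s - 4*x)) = -s + 8*x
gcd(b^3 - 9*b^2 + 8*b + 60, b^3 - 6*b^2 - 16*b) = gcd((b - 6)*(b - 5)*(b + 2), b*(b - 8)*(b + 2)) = b + 2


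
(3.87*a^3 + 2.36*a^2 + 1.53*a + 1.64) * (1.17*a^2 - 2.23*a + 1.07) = 4.5279*a^5 - 5.8689*a^4 + 0.668200000000001*a^3 + 1.0321*a^2 - 2.0201*a + 1.7548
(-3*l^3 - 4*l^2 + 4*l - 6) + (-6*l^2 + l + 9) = -3*l^3 - 10*l^2 + 5*l + 3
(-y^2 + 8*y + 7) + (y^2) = 8*y + 7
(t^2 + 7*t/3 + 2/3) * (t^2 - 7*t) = t^4 - 14*t^3/3 - 47*t^2/3 - 14*t/3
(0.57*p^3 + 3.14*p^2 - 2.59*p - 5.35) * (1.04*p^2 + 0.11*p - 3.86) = 0.5928*p^5 + 3.3283*p^4 - 4.5484*p^3 - 17.9693*p^2 + 9.4089*p + 20.651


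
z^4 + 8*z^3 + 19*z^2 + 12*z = z*(z + 1)*(z + 3)*(z + 4)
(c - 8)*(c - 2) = c^2 - 10*c + 16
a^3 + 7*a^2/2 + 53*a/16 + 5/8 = (a + 1/4)*(a + 5/4)*(a + 2)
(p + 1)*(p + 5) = p^2 + 6*p + 5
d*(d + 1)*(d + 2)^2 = d^4 + 5*d^3 + 8*d^2 + 4*d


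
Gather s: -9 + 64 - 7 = 48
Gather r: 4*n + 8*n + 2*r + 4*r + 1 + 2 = 12*n + 6*r + 3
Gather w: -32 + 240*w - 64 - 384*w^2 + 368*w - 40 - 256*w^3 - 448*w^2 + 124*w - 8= -256*w^3 - 832*w^2 + 732*w - 144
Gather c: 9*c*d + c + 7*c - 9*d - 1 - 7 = c*(9*d + 8) - 9*d - 8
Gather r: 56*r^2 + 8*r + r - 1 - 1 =56*r^2 + 9*r - 2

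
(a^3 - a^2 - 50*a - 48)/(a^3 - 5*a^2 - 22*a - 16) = (a + 6)/(a + 2)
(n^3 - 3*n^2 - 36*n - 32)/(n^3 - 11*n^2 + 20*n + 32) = (n + 4)/(n - 4)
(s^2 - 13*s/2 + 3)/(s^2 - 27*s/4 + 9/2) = 2*(2*s - 1)/(4*s - 3)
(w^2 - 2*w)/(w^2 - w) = (w - 2)/(w - 1)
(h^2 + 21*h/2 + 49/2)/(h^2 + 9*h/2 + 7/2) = (h + 7)/(h + 1)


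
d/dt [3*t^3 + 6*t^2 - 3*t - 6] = 9*t^2 + 12*t - 3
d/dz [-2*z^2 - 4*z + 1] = -4*z - 4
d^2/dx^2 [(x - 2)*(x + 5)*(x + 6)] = 6*x + 18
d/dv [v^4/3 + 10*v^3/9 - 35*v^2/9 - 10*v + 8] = 4*v^3/3 + 10*v^2/3 - 70*v/9 - 10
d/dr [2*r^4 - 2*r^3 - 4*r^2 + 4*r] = 8*r^3 - 6*r^2 - 8*r + 4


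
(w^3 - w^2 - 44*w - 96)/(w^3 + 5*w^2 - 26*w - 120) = (w^2 - 5*w - 24)/(w^2 + w - 30)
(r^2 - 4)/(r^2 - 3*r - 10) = (r - 2)/(r - 5)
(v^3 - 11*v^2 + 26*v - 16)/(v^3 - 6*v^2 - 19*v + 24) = (v - 2)/(v + 3)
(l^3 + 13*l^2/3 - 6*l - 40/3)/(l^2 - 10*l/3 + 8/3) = (3*l^2 + 19*l + 20)/(3*l - 4)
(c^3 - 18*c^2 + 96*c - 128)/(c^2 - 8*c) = c - 10 + 16/c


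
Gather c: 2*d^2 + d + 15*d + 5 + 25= 2*d^2 + 16*d + 30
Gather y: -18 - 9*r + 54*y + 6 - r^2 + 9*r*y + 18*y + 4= -r^2 - 9*r + y*(9*r + 72) - 8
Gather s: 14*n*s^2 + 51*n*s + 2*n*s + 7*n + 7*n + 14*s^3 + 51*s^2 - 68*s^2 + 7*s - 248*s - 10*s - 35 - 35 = 14*n + 14*s^3 + s^2*(14*n - 17) + s*(53*n - 251) - 70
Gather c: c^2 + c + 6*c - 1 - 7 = c^2 + 7*c - 8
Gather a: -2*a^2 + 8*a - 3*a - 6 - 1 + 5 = -2*a^2 + 5*a - 2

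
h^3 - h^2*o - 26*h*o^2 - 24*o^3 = (h - 6*o)*(h + o)*(h + 4*o)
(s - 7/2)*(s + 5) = s^2 + 3*s/2 - 35/2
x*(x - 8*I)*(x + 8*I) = x^3 + 64*x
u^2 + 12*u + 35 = (u + 5)*(u + 7)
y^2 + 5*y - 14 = (y - 2)*(y + 7)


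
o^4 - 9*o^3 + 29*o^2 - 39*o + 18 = (o - 3)^2*(o - 2)*(o - 1)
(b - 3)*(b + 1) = b^2 - 2*b - 3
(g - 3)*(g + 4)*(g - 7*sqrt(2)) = g^3 - 7*sqrt(2)*g^2 + g^2 - 12*g - 7*sqrt(2)*g + 84*sqrt(2)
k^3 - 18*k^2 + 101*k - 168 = (k - 8)*(k - 7)*(k - 3)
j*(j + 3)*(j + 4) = j^3 + 7*j^2 + 12*j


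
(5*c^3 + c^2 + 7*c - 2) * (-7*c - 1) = -35*c^4 - 12*c^3 - 50*c^2 + 7*c + 2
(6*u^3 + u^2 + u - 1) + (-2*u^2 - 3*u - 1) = 6*u^3 - u^2 - 2*u - 2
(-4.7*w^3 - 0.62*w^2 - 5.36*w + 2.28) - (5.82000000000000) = -4.7*w^3 - 0.62*w^2 - 5.36*w - 3.54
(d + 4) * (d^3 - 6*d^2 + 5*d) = d^4 - 2*d^3 - 19*d^2 + 20*d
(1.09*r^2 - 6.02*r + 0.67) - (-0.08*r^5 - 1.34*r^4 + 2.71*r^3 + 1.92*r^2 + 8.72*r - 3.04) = 0.08*r^5 + 1.34*r^4 - 2.71*r^3 - 0.83*r^2 - 14.74*r + 3.71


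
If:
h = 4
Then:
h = 4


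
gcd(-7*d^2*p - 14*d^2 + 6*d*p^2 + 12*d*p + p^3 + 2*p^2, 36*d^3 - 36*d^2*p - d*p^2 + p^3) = -d + p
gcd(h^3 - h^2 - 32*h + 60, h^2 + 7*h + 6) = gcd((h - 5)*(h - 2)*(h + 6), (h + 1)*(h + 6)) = h + 6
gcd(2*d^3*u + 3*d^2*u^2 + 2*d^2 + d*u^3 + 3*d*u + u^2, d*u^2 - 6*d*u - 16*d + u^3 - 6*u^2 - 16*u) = d + u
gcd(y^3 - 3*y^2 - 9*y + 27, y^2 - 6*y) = 1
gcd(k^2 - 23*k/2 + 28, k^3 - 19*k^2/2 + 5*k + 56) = k^2 - 23*k/2 + 28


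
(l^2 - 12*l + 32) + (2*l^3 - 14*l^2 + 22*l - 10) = 2*l^3 - 13*l^2 + 10*l + 22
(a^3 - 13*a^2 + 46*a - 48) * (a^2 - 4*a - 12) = a^5 - 17*a^4 + 86*a^3 - 76*a^2 - 360*a + 576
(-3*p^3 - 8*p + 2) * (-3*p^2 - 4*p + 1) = 9*p^5 + 12*p^4 + 21*p^3 + 26*p^2 - 16*p + 2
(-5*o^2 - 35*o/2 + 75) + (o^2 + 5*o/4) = -4*o^2 - 65*o/4 + 75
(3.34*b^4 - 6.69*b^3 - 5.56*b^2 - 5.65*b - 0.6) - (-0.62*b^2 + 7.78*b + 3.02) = 3.34*b^4 - 6.69*b^3 - 4.94*b^2 - 13.43*b - 3.62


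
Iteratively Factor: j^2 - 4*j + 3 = (j - 3)*(j - 1)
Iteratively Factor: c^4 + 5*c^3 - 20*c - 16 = (c + 2)*(c^3 + 3*c^2 - 6*c - 8) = (c + 2)*(c + 4)*(c^2 - c - 2) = (c - 2)*(c + 2)*(c + 4)*(c + 1)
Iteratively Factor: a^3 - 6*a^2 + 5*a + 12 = (a - 3)*(a^2 - 3*a - 4) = (a - 4)*(a - 3)*(a + 1)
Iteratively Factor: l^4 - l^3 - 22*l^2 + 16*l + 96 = (l + 2)*(l^3 - 3*l^2 - 16*l + 48) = (l - 4)*(l + 2)*(l^2 + l - 12) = (l - 4)*(l + 2)*(l + 4)*(l - 3)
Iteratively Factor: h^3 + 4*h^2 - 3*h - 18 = (h + 3)*(h^2 + h - 6) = (h + 3)^2*(h - 2)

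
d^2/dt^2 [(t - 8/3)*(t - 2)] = 2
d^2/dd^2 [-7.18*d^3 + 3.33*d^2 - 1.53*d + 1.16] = 6.66 - 43.08*d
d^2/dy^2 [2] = 0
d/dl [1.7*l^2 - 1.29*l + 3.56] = 3.4*l - 1.29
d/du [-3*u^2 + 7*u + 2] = 7 - 6*u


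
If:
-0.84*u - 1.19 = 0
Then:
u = -1.42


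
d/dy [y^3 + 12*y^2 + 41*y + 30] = 3*y^2 + 24*y + 41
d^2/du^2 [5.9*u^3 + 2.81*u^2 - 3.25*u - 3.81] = 35.4*u + 5.62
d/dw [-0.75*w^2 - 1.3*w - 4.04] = -1.5*w - 1.3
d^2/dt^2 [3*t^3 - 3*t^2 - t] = 18*t - 6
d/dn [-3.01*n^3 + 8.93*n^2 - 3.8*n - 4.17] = -9.03*n^2 + 17.86*n - 3.8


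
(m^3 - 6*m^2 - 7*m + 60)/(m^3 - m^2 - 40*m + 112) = (m^2 - 2*m - 15)/(m^2 + 3*m - 28)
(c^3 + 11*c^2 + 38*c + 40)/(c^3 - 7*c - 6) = (c^2 + 9*c + 20)/(c^2 - 2*c - 3)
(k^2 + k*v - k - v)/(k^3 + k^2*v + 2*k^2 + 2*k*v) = (k - 1)/(k*(k + 2))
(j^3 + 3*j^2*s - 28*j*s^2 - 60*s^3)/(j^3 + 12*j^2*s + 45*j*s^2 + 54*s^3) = (j^2 - 3*j*s - 10*s^2)/(j^2 + 6*j*s + 9*s^2)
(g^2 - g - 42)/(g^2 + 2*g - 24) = (g - 7)/(g - 4)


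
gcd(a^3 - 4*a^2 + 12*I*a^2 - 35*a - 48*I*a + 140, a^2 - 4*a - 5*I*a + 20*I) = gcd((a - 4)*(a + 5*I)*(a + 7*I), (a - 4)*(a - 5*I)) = a - 4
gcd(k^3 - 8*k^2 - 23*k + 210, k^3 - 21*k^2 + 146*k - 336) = k^2 - 13*k + 42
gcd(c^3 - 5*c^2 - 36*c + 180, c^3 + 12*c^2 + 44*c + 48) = c + 6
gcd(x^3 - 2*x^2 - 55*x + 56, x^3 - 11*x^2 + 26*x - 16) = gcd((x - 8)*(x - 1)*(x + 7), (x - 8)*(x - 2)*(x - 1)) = x^2 - 9*x + 8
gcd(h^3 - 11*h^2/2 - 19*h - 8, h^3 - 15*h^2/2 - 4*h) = h^2 - 15*h/2 - 4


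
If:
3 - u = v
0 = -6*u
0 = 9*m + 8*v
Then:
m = -8/3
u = 0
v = 3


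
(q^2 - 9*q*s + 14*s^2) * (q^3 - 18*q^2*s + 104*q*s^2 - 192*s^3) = q^5 - 27*q^4*s + 280*q^3*s^2 - 1380*q^2*s^3 + 3184*q*s^4 - 2688*s^5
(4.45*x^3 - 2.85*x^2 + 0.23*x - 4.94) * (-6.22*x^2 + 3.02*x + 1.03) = -27.679*x^5 + 31.166*x^4 - 5.4541*x^3 + 28.4859*x^2 - 14.6819*x - 5.0882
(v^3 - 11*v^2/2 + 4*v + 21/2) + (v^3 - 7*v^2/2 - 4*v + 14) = 2*v^3 - 9*v^2 + 49/2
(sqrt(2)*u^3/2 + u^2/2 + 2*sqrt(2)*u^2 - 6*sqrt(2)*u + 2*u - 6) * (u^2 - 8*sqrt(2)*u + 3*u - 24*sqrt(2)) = sqrt(2)*u^5/2 - 15*u^4/2 + 7*sqrt(2)*u^4/2 - 105*u^3/2 - 4*sqrt(2)*u^3 - 46*sqrt(2)*u^2 + 270*u + 144*sqrt(2)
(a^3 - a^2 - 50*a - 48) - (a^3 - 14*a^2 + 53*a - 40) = 13*a^2 - 103*a - 8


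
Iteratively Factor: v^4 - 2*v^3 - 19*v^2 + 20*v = (v - 5)*(v^3 + 3*v^2 - 4*v) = (v - 5)*(v + 4)*(v^2 - v) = v*(v - 5)*(v + 4)*(v - 1)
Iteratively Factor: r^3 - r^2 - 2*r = (r + 1)*(r^2 - 2*r) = (r - 2)*(r + 1)*(r)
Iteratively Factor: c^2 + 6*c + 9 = (c + 3)*(c + 3)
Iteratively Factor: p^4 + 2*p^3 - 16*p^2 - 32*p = (p + 2)*(p^3 - 16*p) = (p + 2)*(p + 4)*(p^2 - 4*p) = p*(p + 2)*(p + 4)*(p - 4)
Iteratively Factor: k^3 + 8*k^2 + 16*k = (k + 4)*(k^2 + 4*k) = (k + 4)^2*(k)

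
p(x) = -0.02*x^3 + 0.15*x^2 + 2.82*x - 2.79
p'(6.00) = 2.46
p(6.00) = 15.21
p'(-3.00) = 1.38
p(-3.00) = -9.36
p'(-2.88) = 1.46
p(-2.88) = -9.19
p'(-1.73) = 2.12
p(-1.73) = -7.12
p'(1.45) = 3.13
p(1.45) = 1.55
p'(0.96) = 3.05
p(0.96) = 0.04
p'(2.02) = 3.18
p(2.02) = 3.35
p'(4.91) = 2.85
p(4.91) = 12.30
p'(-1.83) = 2.07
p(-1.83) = -7.33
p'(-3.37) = 1.13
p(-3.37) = -9.82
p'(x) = -0.06*x^2 + 0.3*x + 2.82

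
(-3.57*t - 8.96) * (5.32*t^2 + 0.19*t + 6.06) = -18.9924*t^3 - 48.3455*t^2 - 23.3366*t - 54.2976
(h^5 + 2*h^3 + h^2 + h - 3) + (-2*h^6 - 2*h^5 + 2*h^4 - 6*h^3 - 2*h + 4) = -2*h^6 - h^5 + 2*h^4 - 4*h^3 + h^2 - h + 1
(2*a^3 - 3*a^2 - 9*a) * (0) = 0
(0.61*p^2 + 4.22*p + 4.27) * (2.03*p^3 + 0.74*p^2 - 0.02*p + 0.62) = 1.2383*p^5 + 9.018*p^4 + 11.7787*p^3 + 3.4536*p^2 + 2.531*p + 2.6474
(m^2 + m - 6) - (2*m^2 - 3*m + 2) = -m^2 + 4*m - 8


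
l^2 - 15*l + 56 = (l - 8)*(l - 7)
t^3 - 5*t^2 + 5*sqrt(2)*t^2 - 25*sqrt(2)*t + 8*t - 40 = (t - 5)*(t + sqrt(2))*(t + 4*sqrt(2))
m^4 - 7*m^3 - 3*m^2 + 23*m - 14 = (m - 7)*(m - 1)^2*(m + 2)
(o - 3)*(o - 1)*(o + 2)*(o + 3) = o^4 + o^3 - 11*o^2 - 9*o + 18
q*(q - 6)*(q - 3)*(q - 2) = q^4 - 11*q^3 + 36*q^2 - 36*q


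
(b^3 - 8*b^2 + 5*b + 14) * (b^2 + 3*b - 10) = b^5 - 5*b^4 - 29*b^3 + 109*b^2 - 8*b - 140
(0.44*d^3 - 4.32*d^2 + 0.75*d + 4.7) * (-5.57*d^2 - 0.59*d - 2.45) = -2.4508*d^5 + 23.8028*d^4 - 2.7067*d^3 - 16.0375*d^2 - 4.6105*d - 11.515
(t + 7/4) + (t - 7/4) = 2*t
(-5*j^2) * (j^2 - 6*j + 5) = -5*j^4 + 30*j^3 - 25*j^2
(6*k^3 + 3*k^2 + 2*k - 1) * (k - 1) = 6*k^4 - 3*k^3 - k^2 - 3*k + 1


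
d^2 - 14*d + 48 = (d - 8)*(d - 6)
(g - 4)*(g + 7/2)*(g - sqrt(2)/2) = g^3 - sqrt(2)*g^2/2 - g^2/2 - 14*g + sqrt(2)*g/4 + 7*sqrt(2)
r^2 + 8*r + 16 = (r + 4)^2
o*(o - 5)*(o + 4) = o^3 - o^2 - 20*o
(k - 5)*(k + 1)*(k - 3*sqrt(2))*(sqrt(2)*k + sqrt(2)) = sqrt(2)*k^4 - 6*k^3 - 3*sqrt(2)*k^3 - 9*sqrt(2)*k^2 + 18*k^2 - 5*sqrt(2)*k + 54*k + 30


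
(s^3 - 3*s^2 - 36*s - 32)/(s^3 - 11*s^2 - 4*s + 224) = (s + 1)/(s - 7)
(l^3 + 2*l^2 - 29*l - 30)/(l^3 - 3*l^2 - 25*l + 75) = (l^2 + 7*l + 6)/(l^2 + 2*l - 15)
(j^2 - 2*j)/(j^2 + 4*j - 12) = j/(j + 6)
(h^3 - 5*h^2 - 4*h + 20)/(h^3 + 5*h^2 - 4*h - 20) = (h - 5)/(h + 5)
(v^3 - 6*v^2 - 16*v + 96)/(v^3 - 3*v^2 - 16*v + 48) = (v - 6)/(v - 3)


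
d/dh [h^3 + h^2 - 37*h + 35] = 3*h^2 + 2*h - 37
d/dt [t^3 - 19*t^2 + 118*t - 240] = 3*t^2 - 38*t + 118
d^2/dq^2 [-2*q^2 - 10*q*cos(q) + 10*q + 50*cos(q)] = 10*q*cos(q) + 20*sin(q) - 50*cos(q) - 4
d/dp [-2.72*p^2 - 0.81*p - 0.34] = -5.44*p - 0.81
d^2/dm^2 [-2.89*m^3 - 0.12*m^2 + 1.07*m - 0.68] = -17.34*m - 0.24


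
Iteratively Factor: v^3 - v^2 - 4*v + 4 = (v - 1)*(v^2 - 4) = (v - 1)*(v + 2)*(v - 2)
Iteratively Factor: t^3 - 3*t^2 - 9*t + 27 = (t + 3)*(t^2 - 6*t + 9) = (t - 3)*(t + 3)*(t - 3)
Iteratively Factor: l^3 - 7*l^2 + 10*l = (l)*(l^2 - 7*l + 10) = l*(l - 5)*(l - 2)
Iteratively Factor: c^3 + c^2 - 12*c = (c - 3)*(c^2 + 4*c) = (c - 3)*(c + 4)*(c)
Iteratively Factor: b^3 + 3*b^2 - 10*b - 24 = (b + 2)*(b^2 + b - 12) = (b + 2)*(b + 4)*(b - 3)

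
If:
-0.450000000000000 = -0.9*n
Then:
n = 0.50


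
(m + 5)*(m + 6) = m^2 + 11*m + 30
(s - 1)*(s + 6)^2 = s^3 + 11*s^2 + 24*s - 36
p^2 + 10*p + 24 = (p + 4)*(p + 6)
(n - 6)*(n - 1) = n^2 - 7*n + 6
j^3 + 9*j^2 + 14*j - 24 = (j - 1)*(j + 4)*(j + 6)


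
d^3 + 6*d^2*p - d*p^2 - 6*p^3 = (d - p)*(d + p)*(d + 6*p)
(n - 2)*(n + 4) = n^2 + 2*n - 8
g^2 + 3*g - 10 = (g - 2)*(g + 5)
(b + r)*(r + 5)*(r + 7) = b*r^2 + 12*b*r + 35*b + r^3 + 12*r^2 + 35*r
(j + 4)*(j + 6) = j^2 + 10*j + 24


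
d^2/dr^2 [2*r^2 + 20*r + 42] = 4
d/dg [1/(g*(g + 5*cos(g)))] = (5*g*sin(g) - 2*g - 5*cos(g))/(g^2*(g + 5*cos(g))^2)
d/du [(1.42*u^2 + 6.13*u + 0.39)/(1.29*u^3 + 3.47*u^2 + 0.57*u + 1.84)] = (-1.8318*u^4 - 15.8154*u^3 - 21.971*u^2 + 2.519*u + 11.0569)/(1.6641*u^6 + 8.9526*u^5 + 13.5115*u^4 + 8.703*u^3 + 13.0945*u^2 + 2.0976*u + 3.3856)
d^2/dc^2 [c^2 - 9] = 2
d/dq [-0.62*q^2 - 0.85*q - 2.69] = -1.24*q - 0.85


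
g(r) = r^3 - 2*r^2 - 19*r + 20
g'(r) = 3*r^2 - 4*r - 19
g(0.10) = 18.08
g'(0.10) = -19.37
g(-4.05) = -2.29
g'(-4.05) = 46.41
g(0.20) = 16.13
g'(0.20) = -19.68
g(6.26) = 68.00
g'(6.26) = 73.52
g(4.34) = -18.38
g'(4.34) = 20.15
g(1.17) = -3.37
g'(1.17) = -19.57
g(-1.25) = 38.67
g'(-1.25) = -9.31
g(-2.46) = 39.75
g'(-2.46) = 8.99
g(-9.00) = -700.00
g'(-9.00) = 260.00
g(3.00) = -28.00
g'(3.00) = -4.00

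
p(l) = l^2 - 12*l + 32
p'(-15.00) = -42.00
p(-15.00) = 437.00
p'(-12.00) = -36.00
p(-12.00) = 320.00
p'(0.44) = -11.12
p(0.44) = 26.91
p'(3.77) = -4.46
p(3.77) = 0.97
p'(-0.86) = -13.72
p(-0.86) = 43.06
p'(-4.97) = -21.94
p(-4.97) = 116.34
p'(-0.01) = -12.02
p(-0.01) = 32.12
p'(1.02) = -9.96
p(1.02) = 20.80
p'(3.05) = -5.90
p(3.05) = 4.70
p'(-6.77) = -25.54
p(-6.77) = 159.07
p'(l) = 2*l - 12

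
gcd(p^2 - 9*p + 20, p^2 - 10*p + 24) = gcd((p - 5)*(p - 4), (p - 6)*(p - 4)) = p - 4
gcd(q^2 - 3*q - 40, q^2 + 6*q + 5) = q + 5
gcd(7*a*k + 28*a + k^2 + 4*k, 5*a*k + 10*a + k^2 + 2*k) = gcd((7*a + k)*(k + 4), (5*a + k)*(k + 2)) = 1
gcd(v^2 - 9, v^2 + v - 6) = v + 3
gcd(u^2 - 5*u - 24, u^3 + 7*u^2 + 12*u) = u + 3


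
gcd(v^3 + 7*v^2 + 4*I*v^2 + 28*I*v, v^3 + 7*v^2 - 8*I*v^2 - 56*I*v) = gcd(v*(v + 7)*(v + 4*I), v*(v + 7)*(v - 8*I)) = v^2 + 7*v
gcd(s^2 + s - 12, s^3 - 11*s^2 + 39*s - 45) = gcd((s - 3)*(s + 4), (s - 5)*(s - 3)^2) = s - 3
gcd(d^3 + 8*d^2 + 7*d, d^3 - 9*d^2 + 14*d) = d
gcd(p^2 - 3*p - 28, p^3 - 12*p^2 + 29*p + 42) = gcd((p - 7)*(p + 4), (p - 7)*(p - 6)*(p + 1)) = p - 7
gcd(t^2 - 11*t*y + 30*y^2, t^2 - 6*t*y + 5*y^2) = -t + 5*y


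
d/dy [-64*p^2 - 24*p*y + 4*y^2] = -24*p + 8*y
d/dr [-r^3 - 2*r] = -3*r^2 - 2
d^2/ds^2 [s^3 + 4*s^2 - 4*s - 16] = 6*s + 8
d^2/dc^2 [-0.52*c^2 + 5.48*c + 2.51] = -1.04000000000000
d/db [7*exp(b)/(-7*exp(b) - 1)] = -7*exp(b)/(7*exp(b) + 1)^2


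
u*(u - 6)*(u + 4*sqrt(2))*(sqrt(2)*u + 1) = sqrt(2)*u^4 - 6*sqrt(2)*u^3 + 9*u^3 - 54*u^2 + 4*sqrt(2)*u^2 - 24*sqrt(2)*u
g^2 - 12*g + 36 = (g - 6)^2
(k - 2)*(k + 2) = k^2 - 4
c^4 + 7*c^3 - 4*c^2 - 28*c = c*(c - 2)*(c + 2)*(c + 7)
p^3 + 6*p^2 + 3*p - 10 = (p - 1)*(p + 2)*(p + 5)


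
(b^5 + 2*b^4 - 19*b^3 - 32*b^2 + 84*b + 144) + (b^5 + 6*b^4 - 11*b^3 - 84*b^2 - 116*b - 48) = 2*b^5 + 8*b^4 - 30*b^3 - 116*b^2 - 32*b + 96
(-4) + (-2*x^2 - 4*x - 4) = -2*x^2 - 4*x - 8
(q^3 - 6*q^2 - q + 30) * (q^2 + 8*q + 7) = q^5 + 2*q^4 - 42*q^3 - 20*q^2 + 233*q + 210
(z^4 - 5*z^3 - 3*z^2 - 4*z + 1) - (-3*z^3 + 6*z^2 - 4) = z^4 - 2*z^3 - 9*z^2 - 4*z + 5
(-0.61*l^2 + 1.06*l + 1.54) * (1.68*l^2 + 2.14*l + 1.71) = -1.0248*l^4 + 0.4754*l^3 + 3.8125*l^2 + 5.1082*l + 2.6334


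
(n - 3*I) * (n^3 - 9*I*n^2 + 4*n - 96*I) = n^4 - 12*I*n^3 - 23*n^2 - 108*I*n - 288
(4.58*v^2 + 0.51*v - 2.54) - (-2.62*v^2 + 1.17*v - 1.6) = 7.2*v^2 - 0.66*v - 0.94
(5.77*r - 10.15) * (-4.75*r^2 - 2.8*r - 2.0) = -27.4075*r^3 + 32.0565*r^2 + 16.88*r + 20.3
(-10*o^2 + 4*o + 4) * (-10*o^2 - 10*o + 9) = 100*o^4 + 60*o^3 - 170*o^2 - 4*o + 36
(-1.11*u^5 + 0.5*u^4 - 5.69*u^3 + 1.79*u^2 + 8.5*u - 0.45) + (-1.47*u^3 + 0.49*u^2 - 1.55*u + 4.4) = -1.11*u^5 + 0.5*u^4 - 7.16*u^3 + 2.28*u^2 + 6.95*u + 3.95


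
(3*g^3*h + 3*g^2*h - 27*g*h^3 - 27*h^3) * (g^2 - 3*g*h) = 3*g^5*h - 9*g^4*h^2 + 3*g^4*h - 27*g^3*h^3 - 9*g^3*h^2 + 81*g^2*h^4 - 27*g^2*h^3 + 81*g*h^4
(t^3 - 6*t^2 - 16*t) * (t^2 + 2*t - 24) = t^5 - 4*t^4 - 52*t^3 + 112*t^2 + 384*t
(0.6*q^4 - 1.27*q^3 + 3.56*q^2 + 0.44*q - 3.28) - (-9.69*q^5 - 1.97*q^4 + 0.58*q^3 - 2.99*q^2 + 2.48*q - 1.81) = 9.69*q^5 + 2.57*q^4 - 1.85*q^3 + 6.55*q^2 - 2.04*q - 1.47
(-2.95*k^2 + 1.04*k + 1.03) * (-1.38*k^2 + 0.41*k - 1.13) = 4.071*k^4 - 2.6447*k^3 + 2.3385*k^2 - 0.7529*k - 1.1639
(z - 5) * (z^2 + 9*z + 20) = z^3 + 4*z^2 - 25*z - 100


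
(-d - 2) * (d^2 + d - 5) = -d^3 - 3*d^2 + 3*d + 10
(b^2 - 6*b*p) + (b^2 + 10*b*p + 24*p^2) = 2*b^2 + 4*b*p + 24*p^2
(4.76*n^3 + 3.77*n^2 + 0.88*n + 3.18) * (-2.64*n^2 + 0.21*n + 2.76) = -12.5664*n^5 - 8.9532*n^4 + 11.6061*n^3 + 2.1948*n^2 + 3.0966*n + 8.7768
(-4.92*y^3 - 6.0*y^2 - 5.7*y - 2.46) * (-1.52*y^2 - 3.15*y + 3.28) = 7.4784*y^5 + 24.618*y^4 + 11.4264*y^3 + 2.0142*y^2 - 10.947*y - 8.0688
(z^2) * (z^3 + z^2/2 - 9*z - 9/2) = z^5 + z^4/2 - 9*z^3 - 9*z^2/2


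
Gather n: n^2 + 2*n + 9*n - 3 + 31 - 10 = n^2 + 11*n + 18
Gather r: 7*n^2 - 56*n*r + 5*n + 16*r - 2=7*n^2 + 5*n + r*(16 - 56*n) - 2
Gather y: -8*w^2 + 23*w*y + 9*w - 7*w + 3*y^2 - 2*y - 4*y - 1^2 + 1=-8*w^2 + 2*w + 3*y^2 + y*(23*w - 6)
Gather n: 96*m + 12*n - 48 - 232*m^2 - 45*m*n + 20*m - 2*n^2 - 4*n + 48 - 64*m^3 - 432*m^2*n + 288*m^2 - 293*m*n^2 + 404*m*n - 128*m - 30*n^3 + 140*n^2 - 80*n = -64*m^3 + 56*m^2 - 12*m - 30*n^3 + n^2*(138 - 293*m) + n*(-432*m^2 + 359*m - 72)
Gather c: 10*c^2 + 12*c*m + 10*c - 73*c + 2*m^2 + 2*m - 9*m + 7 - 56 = 10*c^2 + c*(12*m - 63) + 2*m^2 - 7*m - 49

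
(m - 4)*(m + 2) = m^2 - 2*m - 8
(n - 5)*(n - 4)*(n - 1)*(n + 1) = n^4 - 9*n^3 + 19*n^2 + 9*n - 20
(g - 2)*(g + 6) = g^2 + 4*g - 12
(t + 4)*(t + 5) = t^2 + 9*t + 20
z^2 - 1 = (z - 1)*(z + 1)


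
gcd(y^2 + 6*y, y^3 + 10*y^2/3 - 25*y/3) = y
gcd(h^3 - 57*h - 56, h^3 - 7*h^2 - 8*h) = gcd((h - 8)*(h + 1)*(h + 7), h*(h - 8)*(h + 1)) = h^2 - 7*h - 8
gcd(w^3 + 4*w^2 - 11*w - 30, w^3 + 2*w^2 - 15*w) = w^2 + 2*w - 15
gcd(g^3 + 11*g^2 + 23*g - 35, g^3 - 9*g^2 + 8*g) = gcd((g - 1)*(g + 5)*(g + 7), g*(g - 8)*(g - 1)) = g - 1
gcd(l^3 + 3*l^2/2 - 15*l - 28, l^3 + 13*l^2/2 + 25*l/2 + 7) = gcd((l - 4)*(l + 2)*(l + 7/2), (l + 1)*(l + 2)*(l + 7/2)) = l^2 + 11*l/2 + 7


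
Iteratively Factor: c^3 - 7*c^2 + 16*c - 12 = (c - 2)*(c^2 - 5*c + 6) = (c - 2)^2*(c - 3)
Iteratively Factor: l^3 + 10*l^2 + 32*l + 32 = (l + 4)*(l^2 + 6*l + 8) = (l + 4)^2*(l + 2)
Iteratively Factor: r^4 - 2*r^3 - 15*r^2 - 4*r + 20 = (r + 2)*(r^3 - 4*r^2 - 7*r + 10) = (r - 5)*(r + 2)*(r^2 + r - 2) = (r - 5)*(r + 2)^2*(r - 1)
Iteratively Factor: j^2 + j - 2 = (j - 1)*(j + 2)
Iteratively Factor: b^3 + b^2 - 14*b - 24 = (b + 3)*(b^2 - 2*b - 8) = (b + 2)*(b + 3)*(b - 4)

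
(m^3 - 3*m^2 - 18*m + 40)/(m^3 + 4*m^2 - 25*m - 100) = (m - 2)/(m + 5)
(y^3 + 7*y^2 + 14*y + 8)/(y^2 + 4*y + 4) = (y^2 + 5*y + 4)/(y + 2)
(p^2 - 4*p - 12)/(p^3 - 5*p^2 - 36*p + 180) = (p + 2)/(p^2 + p - 30)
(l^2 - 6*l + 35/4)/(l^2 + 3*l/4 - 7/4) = (4*l^2 - 24*l + 35)/(4*l^2 + 3*l - 7)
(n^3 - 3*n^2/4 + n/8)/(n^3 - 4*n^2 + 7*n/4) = (4*n - 1)/(2*(2*n - 7))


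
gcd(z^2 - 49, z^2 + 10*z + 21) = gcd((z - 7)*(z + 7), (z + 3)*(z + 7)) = z + 7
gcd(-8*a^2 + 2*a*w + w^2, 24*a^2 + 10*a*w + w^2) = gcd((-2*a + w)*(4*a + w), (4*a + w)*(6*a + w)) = 4*a + w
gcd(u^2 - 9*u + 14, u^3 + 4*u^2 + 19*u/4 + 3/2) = 1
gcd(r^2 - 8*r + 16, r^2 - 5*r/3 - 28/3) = r - 4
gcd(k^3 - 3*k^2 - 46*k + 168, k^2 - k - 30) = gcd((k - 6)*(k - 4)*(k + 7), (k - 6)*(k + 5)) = k - 6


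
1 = 1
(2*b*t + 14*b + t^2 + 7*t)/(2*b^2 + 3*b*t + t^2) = (t + 7)/(b + t)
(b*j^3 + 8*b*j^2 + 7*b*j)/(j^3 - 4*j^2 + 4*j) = b*(j^2 + 8*j + 7)/(j^2 - 4*j + 4)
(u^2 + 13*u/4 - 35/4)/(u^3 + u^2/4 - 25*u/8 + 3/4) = 2*(4*u^2 + 13*u - 35)/(8*u^3 + 2*u^2 - 25*u + 6)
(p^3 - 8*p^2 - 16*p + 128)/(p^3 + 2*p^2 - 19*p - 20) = (p^2 - 4*p - 32)/(p^2 + 6*p + 5)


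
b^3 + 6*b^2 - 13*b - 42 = (b - 3)*(b + 2)*(b + 7)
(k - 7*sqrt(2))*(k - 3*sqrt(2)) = k^2 - 10*sqrt(2)*k + 42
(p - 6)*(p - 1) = p^2 - 7*p + 6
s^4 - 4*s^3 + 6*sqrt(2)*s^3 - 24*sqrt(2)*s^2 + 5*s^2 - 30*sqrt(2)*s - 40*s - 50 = (s - 5)*(s + 1)*(s + sqrt(2))*(s + 5*sqrt(2))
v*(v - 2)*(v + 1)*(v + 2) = v^4 + v^3 - 4*v^2 - 4*v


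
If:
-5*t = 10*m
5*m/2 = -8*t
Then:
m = 0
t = 0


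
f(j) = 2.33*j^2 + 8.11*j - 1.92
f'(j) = 4.66*j + 8.11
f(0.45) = 2.20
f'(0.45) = 10.21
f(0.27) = 0.44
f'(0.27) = 9.37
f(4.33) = 76.88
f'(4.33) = 28.29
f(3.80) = 62.54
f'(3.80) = 25.82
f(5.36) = 108.49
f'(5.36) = 33.09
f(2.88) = 40.76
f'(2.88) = 21.53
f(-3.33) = -3.09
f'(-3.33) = -7.41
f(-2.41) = -7.93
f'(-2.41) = -3.12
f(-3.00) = -5.28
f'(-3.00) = -5.87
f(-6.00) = 33.30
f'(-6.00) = -19.85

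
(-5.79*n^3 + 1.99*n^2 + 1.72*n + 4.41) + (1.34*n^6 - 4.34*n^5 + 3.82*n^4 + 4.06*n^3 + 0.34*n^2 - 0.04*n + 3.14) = 1.34*n^6 - 4.34*n^5 + 3.82*n^4 - 1.73*n^3 + 2.33*n^2 + 1.68*n + 7.55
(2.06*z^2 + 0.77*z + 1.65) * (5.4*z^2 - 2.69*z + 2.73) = 11.124*z^4 - 1.3834*z^3 + 12.4625*z^2 - 2.3364*z + 4.5045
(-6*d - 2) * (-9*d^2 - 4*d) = 54*d^3 + 42*d^2 + 8*d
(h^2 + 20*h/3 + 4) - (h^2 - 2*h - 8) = 26*h/3 + 12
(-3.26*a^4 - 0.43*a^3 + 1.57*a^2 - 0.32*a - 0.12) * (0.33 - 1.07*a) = 3.4882*a^5 - 0.6157*a^4 - 1.8218*a^3 + 0.8605*a^2 + 0.0228*a - 0.0396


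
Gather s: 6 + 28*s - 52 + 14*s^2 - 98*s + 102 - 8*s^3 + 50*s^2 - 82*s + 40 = -8*s^3 + 64*s^2 - 152*s + 96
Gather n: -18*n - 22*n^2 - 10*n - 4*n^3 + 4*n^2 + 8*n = -4*n^3 - 18*n^2 - 20*n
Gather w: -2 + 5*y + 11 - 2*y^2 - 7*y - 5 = -2*y^2 - 2*y + 4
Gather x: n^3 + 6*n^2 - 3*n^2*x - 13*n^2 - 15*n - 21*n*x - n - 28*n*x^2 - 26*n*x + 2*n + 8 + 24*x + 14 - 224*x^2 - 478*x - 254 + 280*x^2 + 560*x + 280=n^3 - 7*n^2 - 14*n + x^2*(56 - 28*n) + x*(-3*n^2 - 47*n + 106) + 48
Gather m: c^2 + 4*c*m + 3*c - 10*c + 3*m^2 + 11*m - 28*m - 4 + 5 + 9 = c^2 - 7*c + 3*m^2 + m*(4*c - 17) + 10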